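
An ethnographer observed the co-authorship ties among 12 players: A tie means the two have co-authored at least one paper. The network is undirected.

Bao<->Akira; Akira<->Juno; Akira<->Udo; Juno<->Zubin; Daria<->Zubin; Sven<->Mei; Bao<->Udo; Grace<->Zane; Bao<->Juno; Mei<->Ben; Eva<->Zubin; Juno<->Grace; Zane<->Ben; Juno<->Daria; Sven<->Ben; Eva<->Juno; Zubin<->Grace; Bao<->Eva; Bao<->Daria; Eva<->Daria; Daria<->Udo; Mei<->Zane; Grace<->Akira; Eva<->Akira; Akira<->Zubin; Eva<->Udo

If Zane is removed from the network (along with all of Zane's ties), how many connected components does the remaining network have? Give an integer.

Without Zane, the remaining ties split the others into: {Akira, Bao, Daria, Eva, Grace, Juno, Udo, Zubin}; {Ben, Mei, Sven}.
That's 2 separate components.

2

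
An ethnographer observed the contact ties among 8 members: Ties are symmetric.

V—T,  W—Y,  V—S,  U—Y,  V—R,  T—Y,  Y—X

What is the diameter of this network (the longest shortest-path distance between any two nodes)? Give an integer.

Eccentricity of each node (its greatest distance to any other): R:4, S:4, T:2, U:4, V:3, W:4, X:4, Y:3.
The maximum eccentricity is 4, realized for instance by the pair X–R via X – Y – T – V – R. So the diameter is 4.

4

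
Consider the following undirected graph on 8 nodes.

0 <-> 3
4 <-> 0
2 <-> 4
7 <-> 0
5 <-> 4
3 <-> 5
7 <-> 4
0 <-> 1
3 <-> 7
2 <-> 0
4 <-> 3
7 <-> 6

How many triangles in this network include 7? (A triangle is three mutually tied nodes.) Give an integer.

3

7's neighbors: 0, 3, 4, and 6.
Neighbor pairs that are themselves tied: 7–0–3; 7–0–4; 7–3–4. Each forms one triangle with 7, for 3 in total.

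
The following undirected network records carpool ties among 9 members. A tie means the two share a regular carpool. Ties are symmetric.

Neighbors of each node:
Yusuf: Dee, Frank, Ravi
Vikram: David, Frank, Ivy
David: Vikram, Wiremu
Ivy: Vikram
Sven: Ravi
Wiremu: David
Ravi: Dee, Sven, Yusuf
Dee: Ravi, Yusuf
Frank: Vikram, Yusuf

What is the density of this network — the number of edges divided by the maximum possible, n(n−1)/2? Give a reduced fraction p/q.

1/4

There are 9 edges and 9 nodes, so the maximum possible is C(9,2) = 36.
Density = 9/36 = 1/4.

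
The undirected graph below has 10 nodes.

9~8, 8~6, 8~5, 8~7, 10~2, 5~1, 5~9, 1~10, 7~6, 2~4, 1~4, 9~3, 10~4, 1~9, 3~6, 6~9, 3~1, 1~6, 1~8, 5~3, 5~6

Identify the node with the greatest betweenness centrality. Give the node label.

Unnormalized betweenness of each node: 1:73/4, 2:0, 3:0, 4:7/2, 5:1/4, 6:17/4, 7:0, 8:3, 9:1/4, 10:7/2.
1 has the largest value, 73/4, making it the main broker — the node through which the most shortest paths run.

1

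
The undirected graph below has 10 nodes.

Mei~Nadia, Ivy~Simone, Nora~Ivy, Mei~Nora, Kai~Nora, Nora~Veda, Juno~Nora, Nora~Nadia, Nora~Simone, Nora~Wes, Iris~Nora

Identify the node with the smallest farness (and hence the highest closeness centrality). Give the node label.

Farness (sum of distances to all others) for each node — Iris:17, Ivy:16, Juno:17, Kai:17, Mei:16, Nadia:16, Nora:9, Simone:16, Veda:17, Wes:17.
The smallest farness is 9, for Nora, so Nora has the highest closeness.

Nora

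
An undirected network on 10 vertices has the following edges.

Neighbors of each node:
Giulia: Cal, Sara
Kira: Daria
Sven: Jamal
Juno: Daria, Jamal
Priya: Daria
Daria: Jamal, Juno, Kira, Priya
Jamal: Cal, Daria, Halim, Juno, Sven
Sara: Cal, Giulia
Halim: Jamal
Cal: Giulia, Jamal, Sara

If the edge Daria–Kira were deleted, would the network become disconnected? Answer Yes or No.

Yes

Without the Daria–Kira edge there is no alternate route between Daria and Kira, so the network disconnects. It is a bridge.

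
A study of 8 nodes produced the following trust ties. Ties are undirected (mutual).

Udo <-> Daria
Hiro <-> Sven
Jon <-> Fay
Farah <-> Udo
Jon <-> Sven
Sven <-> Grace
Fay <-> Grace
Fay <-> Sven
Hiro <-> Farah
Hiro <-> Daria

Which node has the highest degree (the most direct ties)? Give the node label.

Degrees — Daria:2, Farah:2, Fay:3, Grace:2, Hiro:3, Jon:2, Sven:4, Udo:2.
The maximum is 4, attained only by Sven.

Sven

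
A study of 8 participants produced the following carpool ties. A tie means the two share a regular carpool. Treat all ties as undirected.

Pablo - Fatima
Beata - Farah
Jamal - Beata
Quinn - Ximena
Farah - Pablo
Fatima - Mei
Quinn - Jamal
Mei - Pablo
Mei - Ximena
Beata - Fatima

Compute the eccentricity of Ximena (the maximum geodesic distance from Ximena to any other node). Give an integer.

3

Distances from Ximena: Beata:3, Farah:3, Fatima:2, Jamal:2, Mei:1, Pablo:2, Quinn:1.
The largest is 3 (to Beata and Farah), so the eccentricity of Ximena is 3.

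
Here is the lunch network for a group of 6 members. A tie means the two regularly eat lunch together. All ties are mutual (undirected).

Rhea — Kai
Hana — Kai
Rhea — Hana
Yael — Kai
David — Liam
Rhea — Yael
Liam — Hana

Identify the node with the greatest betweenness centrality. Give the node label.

Hana

Unnormalized betweenness of each node: David:0, Hana:6, Kai:3/2, Liam:4, Rhea:3/2, Yael:0.
Hana has the largest value, 6, making it the main broker — the node through which the most shortest paths run.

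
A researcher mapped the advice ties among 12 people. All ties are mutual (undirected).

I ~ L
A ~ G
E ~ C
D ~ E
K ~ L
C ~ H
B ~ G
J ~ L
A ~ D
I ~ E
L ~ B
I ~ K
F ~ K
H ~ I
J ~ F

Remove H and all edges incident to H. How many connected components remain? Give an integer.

H's neighbors (C and I) remain reachable from one another through other ties, so the rest of the network stays in one piece.

1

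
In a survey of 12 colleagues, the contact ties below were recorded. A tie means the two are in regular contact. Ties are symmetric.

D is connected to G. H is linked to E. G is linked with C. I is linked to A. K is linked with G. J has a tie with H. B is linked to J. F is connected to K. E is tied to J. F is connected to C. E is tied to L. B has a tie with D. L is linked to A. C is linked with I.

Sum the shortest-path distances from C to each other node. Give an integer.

28

Distances from C: A:2, B:3, D:2, E:4, F:1, G:1, H:5, I:1, J:4, K:2, L:3.
Sum = 2 + 3 + 2 + 4 + 1 + 1 + 5 + 1 + 4 + 2 + 3 = 28.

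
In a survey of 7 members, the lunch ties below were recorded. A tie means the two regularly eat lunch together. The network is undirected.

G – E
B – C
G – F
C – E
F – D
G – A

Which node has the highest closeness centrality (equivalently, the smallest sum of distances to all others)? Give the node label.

Farness (sum of distances to all others) for each node — A:15, B:19, C:14, D:18, E:11, F:13, G:10.
The smallest farness is 10, for G, so G has the highest closeness.

G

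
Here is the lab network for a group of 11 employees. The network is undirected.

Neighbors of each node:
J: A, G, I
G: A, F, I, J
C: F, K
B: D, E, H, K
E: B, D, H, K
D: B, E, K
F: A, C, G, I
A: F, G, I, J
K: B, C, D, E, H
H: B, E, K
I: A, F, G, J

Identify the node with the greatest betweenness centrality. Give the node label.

Unnormalized betweenness of each node: A:7/3, B:1/3, C:25, D:0, E:1/3, F:24, G:7/3, H:0, I:7/3, J:0, K:73/3.
C has the largest value, 25, making it the main broker — the node through which the most shortest paths run.

C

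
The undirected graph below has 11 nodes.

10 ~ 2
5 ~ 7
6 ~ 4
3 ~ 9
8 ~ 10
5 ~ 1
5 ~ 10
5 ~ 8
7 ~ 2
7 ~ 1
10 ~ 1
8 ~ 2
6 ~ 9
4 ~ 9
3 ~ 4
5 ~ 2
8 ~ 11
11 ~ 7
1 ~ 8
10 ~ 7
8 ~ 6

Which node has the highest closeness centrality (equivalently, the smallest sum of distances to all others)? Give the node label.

Farness (sum of distances to all others) for each node — 1:20, 2:20, 3:32, 4:24, 5:19, 6:18, 7:23, 8:15, 9:24, 10:19, 11:22.
The smallest farness is 15, for 8, so 8 has the highest closeness.

8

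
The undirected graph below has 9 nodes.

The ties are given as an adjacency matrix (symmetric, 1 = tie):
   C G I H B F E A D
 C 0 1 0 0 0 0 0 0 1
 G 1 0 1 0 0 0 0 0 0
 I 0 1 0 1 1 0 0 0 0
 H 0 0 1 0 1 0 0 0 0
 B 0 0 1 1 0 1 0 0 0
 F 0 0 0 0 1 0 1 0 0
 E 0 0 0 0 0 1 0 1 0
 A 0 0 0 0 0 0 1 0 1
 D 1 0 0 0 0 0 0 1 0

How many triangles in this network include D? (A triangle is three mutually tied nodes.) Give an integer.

D's neighbors are A and C, but none of them are tied to each other, so no triangle contains D.

0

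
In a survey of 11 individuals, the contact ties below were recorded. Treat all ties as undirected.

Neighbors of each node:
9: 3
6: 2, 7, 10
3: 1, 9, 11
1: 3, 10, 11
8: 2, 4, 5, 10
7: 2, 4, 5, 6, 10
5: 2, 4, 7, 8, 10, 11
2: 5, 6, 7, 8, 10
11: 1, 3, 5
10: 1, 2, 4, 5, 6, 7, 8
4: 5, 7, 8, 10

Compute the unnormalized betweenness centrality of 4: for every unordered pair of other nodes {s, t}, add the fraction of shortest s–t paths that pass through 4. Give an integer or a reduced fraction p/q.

Pairs whose geodesics pass through 4 — 7–8: 1/4.
All other pairs contribute 0.
Summing the contributions gives betweenness(4) = 1/4.

1/4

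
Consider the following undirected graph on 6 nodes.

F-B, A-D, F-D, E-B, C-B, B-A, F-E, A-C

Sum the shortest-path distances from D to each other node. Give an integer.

8

Distances from D: A:1, B:2, C:2, E:2, F:1.
Sum = 1 + 2 + 2 + 2 + 1 = 8.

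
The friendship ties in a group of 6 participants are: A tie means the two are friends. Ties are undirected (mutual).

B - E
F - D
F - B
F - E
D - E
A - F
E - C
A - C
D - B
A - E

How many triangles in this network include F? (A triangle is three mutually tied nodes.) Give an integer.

4

F's neighbors: A, B, D, and E.
Neighbor pairs that are themselves tied: F–A–E; F–B–D; F–B–E; F–D–E. Each forms one triangle with F, for 4 in total.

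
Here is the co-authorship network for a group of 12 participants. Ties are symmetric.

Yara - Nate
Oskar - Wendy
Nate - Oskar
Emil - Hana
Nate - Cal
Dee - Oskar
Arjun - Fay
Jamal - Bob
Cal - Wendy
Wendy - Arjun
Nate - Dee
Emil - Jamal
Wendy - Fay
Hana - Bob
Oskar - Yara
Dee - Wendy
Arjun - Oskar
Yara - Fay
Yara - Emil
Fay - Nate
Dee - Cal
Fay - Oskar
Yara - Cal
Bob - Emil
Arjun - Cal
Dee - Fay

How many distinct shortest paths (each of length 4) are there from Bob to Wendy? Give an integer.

3

The shortest distance is 4. The length-4 paths are: Bob–Emil–Yara–Oskar–Wendy; Bob–Emil–Yara–Fay–Wendy; Bob–Emil–Yara–Cal–Wendy.
That gives 3 distinct shortest paths.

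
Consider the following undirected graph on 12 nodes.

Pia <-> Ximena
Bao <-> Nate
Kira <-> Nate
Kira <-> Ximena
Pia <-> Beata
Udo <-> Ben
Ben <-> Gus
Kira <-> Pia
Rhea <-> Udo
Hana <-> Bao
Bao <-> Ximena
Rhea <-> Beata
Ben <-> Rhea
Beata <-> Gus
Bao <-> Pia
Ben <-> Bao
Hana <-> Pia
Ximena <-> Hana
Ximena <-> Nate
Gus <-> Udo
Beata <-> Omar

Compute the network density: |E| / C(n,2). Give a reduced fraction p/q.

There are 21 edges and 12 nodes, so the maximum possible is C(12,2) = 66.
Density = 21/66 = 7/22.

7/22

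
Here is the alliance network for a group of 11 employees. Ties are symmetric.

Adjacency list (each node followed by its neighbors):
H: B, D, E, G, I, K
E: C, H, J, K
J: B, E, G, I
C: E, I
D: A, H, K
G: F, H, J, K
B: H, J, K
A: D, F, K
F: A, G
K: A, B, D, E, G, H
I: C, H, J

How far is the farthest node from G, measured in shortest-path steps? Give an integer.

Distances from G: A:2, B:2, C:3, D:2, E:2, F:1, H:1, I:2, J:1, K:1.
The largest is 3 (to C), so the eccentricity of G is 3.

3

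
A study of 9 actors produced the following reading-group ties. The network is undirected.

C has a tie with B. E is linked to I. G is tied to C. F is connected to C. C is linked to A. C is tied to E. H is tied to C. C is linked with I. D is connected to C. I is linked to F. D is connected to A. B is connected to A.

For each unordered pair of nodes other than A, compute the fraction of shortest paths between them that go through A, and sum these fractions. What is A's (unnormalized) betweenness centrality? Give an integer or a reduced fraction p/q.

Pairs whose geodesics pass through A — D–B: 1/2.
All other pairs contribute 0.
Summing the contributions gives betweenness(A) = 1/2.

1/2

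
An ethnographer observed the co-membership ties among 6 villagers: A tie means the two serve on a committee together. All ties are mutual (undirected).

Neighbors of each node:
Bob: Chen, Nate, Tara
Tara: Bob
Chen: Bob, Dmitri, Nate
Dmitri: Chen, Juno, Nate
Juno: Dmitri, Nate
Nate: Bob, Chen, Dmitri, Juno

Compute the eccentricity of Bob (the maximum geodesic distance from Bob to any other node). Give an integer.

Distances from Bob: Chen:1, Dmitri:2, Juno:2, Nate:1, Tara:1.
The largest is 2 (to Dmitri and Juno), so the eccentricity of Bob is 2.

2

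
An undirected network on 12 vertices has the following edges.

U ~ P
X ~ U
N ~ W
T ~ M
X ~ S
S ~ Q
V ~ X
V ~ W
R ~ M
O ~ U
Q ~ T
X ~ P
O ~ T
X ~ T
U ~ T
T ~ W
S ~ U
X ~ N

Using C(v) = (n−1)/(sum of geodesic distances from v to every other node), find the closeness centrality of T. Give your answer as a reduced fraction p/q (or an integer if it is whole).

11/16

Distances from T: M:1, N:2, O:1, P:2, Q:1, R:2, S:2, U:1, V:2, W:1, X:1. Sum = 16.
n = 12, so closeness = 11/16.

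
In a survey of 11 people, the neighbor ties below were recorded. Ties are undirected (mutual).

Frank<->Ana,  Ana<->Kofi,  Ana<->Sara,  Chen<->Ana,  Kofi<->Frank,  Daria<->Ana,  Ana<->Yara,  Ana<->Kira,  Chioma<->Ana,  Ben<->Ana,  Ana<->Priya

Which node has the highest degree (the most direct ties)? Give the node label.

Degrees — Ana:10, Ben:1, Chen:1, Chioma:1, Daria:1, Frank:2, Kira:1, Kofi:2, Priya:1, Sara:1, Yara:1.
The maximum is 10, attained only by Ana.

Ana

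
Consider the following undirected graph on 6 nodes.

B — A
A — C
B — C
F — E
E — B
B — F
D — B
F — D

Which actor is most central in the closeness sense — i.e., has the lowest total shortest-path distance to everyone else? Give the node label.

Farness (sum of distances to all others) for each node — A:8, B:5, C:8, D:8, E:8, F:7.
The smallest farness is 5, for B, so B has the highest closeness.

B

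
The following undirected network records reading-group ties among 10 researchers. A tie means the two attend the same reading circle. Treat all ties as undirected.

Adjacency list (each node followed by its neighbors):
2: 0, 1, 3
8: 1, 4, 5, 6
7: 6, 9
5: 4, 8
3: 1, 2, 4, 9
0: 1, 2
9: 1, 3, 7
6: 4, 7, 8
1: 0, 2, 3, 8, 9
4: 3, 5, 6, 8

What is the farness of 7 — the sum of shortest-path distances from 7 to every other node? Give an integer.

19

Distances from 7: 0:3, 1:2, 2:3, 3:2, 4:2, 5:3, 6:1, 8:2, 9:1.
Sum = 3 + 2 + 3 + 2 + 2 + 3 + 1 + 2 + 1 = 19.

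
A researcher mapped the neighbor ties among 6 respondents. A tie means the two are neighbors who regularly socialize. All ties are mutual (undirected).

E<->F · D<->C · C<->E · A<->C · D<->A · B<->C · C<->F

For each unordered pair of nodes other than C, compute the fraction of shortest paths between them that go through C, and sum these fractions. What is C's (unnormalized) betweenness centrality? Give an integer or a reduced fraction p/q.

8

Pairs whose geodesics pass through C — A–B: 1; A–E: 1; A–F: 1; D–B: 1; D–E: 1; D–F: 1; B–E: 1; B–F: 1.
All other pairs contribute 0.
Summing the contributions gives betweenness(C) = 8.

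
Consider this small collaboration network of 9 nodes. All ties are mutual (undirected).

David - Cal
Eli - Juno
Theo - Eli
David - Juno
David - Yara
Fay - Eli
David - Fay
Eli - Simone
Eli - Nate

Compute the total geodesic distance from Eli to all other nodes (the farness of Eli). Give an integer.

13

Distances from Eli: Cal:3, David:2, Fay:1, Juno:1, Nate:1, Simone:1, Theo:1, Yara:3.
Sum = 3 + 2 + 1 + 1 + 1 + 1 + 1 + 3 = 13.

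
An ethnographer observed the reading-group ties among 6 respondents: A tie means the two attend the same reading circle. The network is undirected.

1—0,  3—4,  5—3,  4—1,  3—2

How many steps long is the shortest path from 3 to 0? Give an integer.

3

One shortest route is 3 – 4 – 1 – 0, which uses 3 edges, and at distance 2 from 3 we only reach {1}, which does not include 0. So d(3,0) = 3.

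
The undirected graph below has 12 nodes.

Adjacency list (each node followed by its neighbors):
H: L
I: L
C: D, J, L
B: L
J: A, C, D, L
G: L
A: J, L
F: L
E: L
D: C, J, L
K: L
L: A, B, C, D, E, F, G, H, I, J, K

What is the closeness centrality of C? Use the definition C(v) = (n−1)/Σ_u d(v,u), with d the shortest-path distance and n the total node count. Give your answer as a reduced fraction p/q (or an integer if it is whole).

11/19

Distances from C: A:2, B:2, D:1, E:2, F:2, G:2, H:2, I:2, J:1, K:2, L:1. Sum = 19.
n = 12, so closeness = 11/19.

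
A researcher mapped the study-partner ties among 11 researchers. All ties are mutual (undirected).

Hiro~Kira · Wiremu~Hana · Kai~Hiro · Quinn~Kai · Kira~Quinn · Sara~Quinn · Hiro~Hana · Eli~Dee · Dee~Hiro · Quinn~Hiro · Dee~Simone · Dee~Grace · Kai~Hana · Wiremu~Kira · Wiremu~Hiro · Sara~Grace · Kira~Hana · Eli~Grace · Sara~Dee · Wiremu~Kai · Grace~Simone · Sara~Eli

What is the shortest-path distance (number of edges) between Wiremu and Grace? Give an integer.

One shortest route is Wiremu – Hiro – Dee – Grace, which uses 3 edges, and at distance 2 from Wiremu we only reach {Dee, Quinn}, which does not include Grace. So d(Wiremu,Grace) = 3.

3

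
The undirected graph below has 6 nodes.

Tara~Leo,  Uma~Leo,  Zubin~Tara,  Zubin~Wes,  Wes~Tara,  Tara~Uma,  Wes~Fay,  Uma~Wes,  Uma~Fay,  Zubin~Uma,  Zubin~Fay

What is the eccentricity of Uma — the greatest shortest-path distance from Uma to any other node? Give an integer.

1

Distances from Uma: Fay:1, Leo:1, Tara:1, Wes:1, Zubin:1.
The largest is 1 (to Leo, Wes, Tara, Zubin, and Fay), so the eccentricity of Uma is 1.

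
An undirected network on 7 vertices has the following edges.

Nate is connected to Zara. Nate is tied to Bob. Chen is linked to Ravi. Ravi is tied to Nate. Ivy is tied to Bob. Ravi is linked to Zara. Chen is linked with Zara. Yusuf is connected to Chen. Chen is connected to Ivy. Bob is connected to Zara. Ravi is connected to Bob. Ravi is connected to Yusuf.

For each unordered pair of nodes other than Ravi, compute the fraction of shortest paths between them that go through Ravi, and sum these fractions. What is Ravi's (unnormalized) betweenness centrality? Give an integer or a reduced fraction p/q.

10/3

Pairs whose geodesics pass through Ravi — Chen–Bob: 1/3; Chen–Nate: 1/2; Yusuf–Bob: 1; Yusuf–Nate: 1; Yusuf–Zara: 1/2.
All other pairs contribute 0.
Summing the contributions gives betweenness(Ravi) = 10/3.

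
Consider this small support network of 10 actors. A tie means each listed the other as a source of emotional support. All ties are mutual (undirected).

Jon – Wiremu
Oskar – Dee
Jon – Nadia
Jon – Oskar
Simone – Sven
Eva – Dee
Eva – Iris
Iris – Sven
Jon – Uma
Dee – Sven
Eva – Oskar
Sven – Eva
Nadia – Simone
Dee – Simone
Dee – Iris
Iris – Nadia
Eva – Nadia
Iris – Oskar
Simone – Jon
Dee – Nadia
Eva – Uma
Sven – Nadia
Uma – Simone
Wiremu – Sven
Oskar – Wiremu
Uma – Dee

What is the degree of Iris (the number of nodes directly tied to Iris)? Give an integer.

Iris is directly tied to Dee, Eva, Nadia, Oskar, and Sven. That is 5 neighbors, so the degree of Iris is 5.

5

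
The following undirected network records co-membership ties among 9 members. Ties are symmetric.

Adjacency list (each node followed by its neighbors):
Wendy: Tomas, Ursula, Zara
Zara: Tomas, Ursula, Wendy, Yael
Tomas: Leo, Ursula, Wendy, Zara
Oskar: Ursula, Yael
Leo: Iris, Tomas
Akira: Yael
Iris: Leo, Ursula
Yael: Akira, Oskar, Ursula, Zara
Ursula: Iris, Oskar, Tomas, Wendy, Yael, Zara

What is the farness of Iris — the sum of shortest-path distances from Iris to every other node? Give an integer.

15

Distances from Iris: Akira:3, Leo:1, Oskar:2, Tomas:2, Ursula:1, Wendy:2, Yael:2, Zara:2.
Sum = 3 + 1 + 2 + 2 + 1 + 2 + 2 + 2 = 15.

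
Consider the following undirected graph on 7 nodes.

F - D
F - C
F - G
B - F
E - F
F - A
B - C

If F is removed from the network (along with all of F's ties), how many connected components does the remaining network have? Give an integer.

5

Without F, the remaining ties split the others into: {G}; {A}; {B, C}; {D}; {E}.
That's 5 separate components.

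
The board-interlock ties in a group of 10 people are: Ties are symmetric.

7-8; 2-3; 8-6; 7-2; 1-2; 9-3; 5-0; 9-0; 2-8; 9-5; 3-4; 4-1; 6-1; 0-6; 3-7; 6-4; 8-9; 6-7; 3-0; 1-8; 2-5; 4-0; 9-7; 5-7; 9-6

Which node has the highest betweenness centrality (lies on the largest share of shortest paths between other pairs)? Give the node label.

6

Unnormalized betweenness of each node: 0:13/6, 1:4/3, 2:11/4, 3:7/3, 4:5/4, 5:1, 6:41/12, 7:25/12, 8:17/12, 9:9/4.
6 has the largest value, 41/12, making it the main broker — the node through which the most shortest paths run.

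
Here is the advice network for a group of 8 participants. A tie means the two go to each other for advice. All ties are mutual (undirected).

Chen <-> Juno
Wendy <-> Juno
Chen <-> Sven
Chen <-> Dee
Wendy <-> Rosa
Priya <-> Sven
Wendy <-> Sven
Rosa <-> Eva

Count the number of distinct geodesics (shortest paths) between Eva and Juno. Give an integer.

The shortest distance is 3, and the only length-3 path is Eva–Rosa–Wendy–Juno. So there is exactly 1 shortest path.

1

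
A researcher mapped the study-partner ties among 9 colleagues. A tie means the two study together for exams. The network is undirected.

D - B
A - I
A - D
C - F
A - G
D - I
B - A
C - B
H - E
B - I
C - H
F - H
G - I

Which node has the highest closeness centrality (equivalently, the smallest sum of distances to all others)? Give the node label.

B

Farness (sum of distances to all others) for each node — A:16, B:13, C:14, D:17, E:25, F:19, G:22, H:18, I:16.
The smallest farness is 13, for B, so B has the highest closeness.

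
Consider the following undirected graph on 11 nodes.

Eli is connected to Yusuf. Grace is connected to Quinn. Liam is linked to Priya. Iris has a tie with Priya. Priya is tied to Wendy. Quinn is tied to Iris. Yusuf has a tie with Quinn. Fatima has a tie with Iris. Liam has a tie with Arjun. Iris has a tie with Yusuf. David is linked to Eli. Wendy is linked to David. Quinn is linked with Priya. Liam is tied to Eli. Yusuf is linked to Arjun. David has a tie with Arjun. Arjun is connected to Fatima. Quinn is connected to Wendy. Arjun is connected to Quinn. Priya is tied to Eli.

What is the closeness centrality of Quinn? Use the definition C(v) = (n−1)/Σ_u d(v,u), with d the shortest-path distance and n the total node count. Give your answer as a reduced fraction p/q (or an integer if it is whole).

Distances from Quinn: Arjun:1, David:2, Eli:2, Fatima:2, Grace:1, Iris:1, Liam:2, Priya:1, Wendy:1, Yusuf:1. Sum = 14.
n = 11, so closeness = 10/14 = 5/7.

5/7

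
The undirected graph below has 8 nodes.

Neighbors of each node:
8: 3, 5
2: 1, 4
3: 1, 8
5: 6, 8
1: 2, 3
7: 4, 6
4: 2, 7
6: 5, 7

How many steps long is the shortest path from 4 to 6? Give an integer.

2

One shortest route is 4 – 7 – 6, which uses 2 edges, and 4 and 6 are not directly tied, so nothing shorter exists. So d(4,6) = 2.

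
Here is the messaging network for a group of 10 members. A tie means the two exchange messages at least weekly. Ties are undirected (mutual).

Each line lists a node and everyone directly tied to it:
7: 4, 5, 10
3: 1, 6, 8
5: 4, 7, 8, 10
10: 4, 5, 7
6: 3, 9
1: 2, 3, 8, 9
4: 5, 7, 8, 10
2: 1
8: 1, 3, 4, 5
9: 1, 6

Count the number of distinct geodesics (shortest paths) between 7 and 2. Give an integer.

2

The shortest distance is 4. The length-4 paths are: 7–4–8–1–2; 7–5–8–1–2.
That gives 2 distinct shortest paths.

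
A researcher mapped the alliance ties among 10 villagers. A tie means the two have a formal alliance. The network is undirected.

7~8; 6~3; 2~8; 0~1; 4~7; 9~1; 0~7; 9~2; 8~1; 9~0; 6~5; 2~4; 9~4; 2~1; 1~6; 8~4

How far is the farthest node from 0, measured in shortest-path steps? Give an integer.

Distances from 0: 1:1, 2:2, 3:3, 4:2, 5:3, 6:2, 7:1, 8:2, 9:1.
The largest is 3 (to 5 and 3), so the eccentricity of 0 is 3.

3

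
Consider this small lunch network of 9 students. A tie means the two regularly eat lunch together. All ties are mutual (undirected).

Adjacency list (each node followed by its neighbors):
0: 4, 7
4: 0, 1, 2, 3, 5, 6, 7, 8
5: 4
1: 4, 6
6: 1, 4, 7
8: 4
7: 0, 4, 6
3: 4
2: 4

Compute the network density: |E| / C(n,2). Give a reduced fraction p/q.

There are 11 edges and 9 nodes, so the maximum possible is C(9,2) = 36.
Density = 11/36.

11/36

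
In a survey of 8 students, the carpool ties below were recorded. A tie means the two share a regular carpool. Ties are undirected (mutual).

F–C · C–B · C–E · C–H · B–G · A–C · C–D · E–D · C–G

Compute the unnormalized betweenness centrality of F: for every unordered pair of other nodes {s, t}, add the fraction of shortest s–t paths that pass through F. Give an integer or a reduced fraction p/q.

0

No shortest path between any pair of other nodes passes through F.
Summing the contributions gives betweenness(F) = 0.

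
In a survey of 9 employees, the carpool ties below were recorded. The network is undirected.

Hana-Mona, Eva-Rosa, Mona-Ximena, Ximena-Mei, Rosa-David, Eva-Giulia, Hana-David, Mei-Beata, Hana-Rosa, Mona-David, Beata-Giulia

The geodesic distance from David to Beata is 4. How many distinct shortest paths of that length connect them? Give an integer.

The shortest distance is 4. The length-4 paths are: David–Rosa–Eva–Giulia–Beata; David–Mona–Ximena–Mei–Beata.
That gives 2 distinct shortest paths.

2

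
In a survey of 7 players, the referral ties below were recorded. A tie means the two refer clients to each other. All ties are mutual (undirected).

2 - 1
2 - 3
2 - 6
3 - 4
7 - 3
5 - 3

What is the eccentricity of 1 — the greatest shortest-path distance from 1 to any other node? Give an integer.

Distances from 1: 2:1, 3:2, 4:3, 5:3, 6:2, 7:3.
The largest is 3 (to 4, 7, and 5), so the eccentricity of 1 is 3.

3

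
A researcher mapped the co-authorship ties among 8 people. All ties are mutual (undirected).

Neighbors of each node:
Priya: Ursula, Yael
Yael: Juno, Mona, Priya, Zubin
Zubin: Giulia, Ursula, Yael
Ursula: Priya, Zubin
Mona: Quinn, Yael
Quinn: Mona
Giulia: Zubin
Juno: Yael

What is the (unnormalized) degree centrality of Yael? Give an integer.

4

Yael is directly tied to Juno, Mona, Priya, and Zubin. That is 4 neighbors, so the degree of Yael is 4.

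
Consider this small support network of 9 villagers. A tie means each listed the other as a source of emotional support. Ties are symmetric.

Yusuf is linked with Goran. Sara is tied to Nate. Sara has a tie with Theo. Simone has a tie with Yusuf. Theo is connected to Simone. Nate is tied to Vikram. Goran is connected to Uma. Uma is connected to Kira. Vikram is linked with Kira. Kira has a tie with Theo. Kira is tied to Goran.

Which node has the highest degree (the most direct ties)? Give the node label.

Degrees — Goran:3, Kira:4, Nate:2, Sara:2, Simone:2, Theo:3, Uma:2, Vikram:2, Yusuf:2.
The maximum is 4, attained only by Kira.

Kira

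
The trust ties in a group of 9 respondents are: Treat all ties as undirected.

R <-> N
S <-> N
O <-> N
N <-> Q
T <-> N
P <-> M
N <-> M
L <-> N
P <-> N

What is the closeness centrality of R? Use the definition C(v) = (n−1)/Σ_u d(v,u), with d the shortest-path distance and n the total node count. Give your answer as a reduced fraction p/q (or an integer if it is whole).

8/15

Distances from R: L:2, M:2, N:1, O:2, P:2, Q:2, S:2, T:2. Sum = 15.
n = 9, so closeness = 8/15.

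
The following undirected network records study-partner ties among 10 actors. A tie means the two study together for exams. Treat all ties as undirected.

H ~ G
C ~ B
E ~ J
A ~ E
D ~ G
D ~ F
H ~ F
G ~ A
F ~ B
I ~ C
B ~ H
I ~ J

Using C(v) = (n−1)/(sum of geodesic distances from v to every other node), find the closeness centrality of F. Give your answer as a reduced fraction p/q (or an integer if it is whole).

Distances from F: A:3, B:1, C:2, D:1, E:4, G:2, H:1, I:3, J:4. Sum = 21.
n = 10, so closeness = 9/21 = 3/7.

3/7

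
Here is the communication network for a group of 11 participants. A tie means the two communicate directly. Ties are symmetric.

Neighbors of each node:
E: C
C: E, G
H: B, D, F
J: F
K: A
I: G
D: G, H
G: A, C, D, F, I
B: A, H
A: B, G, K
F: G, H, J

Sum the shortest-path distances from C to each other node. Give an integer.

22

Distances from C: A:2, B:3, D:2, E:1, F:2, G:1, H:3, I:2, J:3, K:3.
Sum = 2 + 3 + 2 + 1 + 2 + 1 + 3 + 2 + 3 + 3 = 22.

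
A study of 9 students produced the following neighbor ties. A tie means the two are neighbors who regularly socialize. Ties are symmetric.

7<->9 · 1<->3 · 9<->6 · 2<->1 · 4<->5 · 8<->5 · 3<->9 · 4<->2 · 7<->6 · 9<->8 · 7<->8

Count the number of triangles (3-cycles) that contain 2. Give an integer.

2's neighbors are 1 and 4, but none of them are tied to each other, so no triangle contains 2.

0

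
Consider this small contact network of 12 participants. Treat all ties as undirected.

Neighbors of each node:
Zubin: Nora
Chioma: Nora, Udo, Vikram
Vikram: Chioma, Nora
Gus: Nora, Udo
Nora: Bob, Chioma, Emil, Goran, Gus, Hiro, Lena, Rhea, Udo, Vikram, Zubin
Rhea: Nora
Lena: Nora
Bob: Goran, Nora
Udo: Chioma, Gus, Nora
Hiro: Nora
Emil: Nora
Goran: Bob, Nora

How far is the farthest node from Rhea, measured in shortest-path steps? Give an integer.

Distances from Rhea: Bob:2, Chioma:2, Emil:2, Goran:2, Gus:2, Hiro:2, Lena:2, Nora:1, Udo:2, Vikram:2, Zubin:2.
The largest is 2 (to Bob, Hiro, Gus, Chioma, Emil, Zubin, Goran, Lena, Udo, and Vikram), so the eccentricity of Rhea is 2.

2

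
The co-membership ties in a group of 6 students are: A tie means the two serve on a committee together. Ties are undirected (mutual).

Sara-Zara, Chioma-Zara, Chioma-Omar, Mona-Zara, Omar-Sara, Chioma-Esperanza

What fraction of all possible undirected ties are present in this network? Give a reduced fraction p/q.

2/5

There are 6 edges and 6 nodes, so the maximum possible is C(6,2) = 15.
Density = 6/15 = 2/5.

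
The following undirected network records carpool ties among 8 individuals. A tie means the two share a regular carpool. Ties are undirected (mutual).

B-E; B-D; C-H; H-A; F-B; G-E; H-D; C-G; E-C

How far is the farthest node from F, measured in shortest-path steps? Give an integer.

Distances from F: A:4, B:1, C:3, D:2, E:2, G:3, H:3.
The largest is 4 (to A), so the eccentricity of F is 4.

4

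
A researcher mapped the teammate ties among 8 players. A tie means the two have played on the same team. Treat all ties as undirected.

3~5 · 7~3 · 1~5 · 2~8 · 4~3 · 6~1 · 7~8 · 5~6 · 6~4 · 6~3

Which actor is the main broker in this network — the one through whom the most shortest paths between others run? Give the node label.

3

Unnormalized betweenness of each node: 1:0, 2:0, 3:25/2, 4:0, 5:2, 6:7/2, 7:10, 8:6.
3 has the largest value, 25/2, making it the main broker — the node through which the most shortest paths run.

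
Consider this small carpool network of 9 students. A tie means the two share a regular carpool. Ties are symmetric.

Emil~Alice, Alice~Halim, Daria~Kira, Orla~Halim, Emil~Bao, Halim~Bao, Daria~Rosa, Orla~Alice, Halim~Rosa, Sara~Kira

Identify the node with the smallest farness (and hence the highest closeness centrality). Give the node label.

Halim

Farness (sum of distances to all others) for each node — Alice:19, Bao:20, Daria:19, Emil:24, Halim:15, Kira:24, Orla:20, Rosa:16, Sara:31.
The smallest farness is 15, for Halim, so Halim has the highest closeness.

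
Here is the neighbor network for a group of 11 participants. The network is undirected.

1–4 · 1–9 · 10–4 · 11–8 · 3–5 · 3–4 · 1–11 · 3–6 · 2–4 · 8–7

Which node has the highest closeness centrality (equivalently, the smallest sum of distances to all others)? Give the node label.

4

Farness (sum of distances to all others) for each node — 1:20, 2:28, 3:24, 4:19, 5:33, 6:33, 7:41, 8:32, 9:29, 10:28, 11:25.
The smallest farness is 19, for 4, so 4 has the highest closeness.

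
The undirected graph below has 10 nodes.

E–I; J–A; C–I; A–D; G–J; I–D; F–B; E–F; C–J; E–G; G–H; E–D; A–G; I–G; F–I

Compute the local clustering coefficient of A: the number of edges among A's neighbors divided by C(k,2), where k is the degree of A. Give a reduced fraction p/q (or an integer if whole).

1/3

A's neighbors: D, G, and J (k = 3).
Possible neighbor pairs: C(3,2) = 3. Edges among them: G–J → e = 1.
Clustering(A) = 1/3.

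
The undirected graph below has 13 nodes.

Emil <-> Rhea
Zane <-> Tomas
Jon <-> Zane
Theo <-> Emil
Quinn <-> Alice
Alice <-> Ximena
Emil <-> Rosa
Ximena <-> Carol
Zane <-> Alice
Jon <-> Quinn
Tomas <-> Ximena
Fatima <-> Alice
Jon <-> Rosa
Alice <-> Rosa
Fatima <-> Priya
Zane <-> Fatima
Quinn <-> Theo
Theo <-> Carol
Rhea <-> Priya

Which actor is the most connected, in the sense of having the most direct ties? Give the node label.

Alice

Degrees — Alice:5, Carol:2, Emil:3, Fatima:3, Jon:3, Priya:2, Quinn:3, Rhea:2, Rosa:3, Theo:3, Tomas:2, Ximena:3, Zane:4.
The maximum is 5, attained only by Alice.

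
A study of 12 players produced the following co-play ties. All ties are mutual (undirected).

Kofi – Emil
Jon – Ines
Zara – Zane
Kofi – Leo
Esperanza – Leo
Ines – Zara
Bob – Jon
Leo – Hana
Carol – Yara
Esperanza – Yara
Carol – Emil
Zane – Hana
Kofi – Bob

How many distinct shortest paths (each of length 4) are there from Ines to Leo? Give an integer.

The shortest distance is 4. The length-4 paths are: Ines–Jon–Bob–Kofi–Leo; Ines–Zara–Zane–Hana–Leo.
That gives 2 distinct shortest paths.

2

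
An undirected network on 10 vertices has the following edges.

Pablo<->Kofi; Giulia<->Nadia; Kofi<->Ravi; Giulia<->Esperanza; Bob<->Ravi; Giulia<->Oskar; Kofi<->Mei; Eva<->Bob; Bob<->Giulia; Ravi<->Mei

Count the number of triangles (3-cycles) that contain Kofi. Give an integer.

1

Kofi's neighbors: Mei, Pablo, and Ravi.
Neighbor pairs that are themselves tied: Kofi–Mei–Ravi. Each forms one triangle with Kofi, for 1 in total.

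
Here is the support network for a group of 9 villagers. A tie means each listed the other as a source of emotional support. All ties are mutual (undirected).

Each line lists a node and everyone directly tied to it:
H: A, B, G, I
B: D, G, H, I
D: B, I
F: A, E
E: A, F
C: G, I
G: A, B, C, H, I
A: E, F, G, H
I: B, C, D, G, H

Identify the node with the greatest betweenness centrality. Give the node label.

Unnormalized betweenness of each node: A:12, B:5/2, C:0, D:0, E:0, F:0, G:17/2, H:9/2, I:9/2.
A has the largest value, 12, making it the main broker — the node through which the most shortest paths run.

A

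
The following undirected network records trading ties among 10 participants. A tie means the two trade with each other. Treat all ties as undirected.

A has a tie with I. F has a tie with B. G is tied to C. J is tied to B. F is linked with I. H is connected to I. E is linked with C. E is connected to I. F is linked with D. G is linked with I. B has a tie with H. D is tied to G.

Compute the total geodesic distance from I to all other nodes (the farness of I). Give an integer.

14

Distances from I: A:1, B:2, C:2, D:2, E:1, F:1, G:1, H:1, J:3.
Sum = 1 + 2 + 2 + 2 + 1 + 1 + 1 + 1 + 3 = 14.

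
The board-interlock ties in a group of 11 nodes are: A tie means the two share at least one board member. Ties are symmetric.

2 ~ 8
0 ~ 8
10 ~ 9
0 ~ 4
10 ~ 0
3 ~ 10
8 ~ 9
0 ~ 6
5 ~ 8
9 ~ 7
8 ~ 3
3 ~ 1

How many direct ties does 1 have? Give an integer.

1 is directly tied to 3. That is 1 neighbor, so the degree of 1 is 1.

1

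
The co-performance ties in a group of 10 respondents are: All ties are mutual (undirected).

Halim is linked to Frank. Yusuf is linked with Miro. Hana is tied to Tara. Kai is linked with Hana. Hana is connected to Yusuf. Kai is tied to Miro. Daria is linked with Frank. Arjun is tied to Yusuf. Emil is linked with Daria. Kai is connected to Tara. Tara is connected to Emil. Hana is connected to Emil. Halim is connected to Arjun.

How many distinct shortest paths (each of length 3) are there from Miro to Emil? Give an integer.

The shortest distance is 3. The length-3 paths are: Miro–Kai–Tara–Emil; Miro–Kai–Hana–Emil; Miro–Yusuf–Hana–Emil.
That gives 3 distinct shortest paths.

3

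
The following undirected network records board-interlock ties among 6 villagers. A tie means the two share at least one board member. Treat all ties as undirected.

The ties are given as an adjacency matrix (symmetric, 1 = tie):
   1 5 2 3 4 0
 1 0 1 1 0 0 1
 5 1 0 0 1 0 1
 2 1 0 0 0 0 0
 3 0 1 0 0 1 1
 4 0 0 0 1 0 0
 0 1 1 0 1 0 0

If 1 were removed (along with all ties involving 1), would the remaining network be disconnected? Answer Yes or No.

Removing 1 leaves {0, 3, 4, and 5} with no path to {2}, so the network splits into 2 components. 1 is a cut vertex.

Yes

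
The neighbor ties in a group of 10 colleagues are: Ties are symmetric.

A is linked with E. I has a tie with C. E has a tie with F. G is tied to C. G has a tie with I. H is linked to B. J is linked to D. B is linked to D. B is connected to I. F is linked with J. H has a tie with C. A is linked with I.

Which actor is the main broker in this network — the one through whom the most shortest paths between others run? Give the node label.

I

Unnormalized betweenness of each node: A:8, B:23/2, C:5/2, D:7, E:5, F:3, G:0, H:3/2, I:31/2, J:4.
I has the largest value, 31/2, making it the main broker — the node through which the most shortest paths run.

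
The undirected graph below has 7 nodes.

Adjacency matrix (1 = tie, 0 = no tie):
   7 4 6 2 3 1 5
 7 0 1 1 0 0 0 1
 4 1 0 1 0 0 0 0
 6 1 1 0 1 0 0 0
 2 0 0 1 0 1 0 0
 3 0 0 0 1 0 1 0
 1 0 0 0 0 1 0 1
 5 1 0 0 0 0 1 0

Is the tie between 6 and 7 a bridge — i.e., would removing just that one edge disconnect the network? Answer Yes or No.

Even without that edge, 6 still reaches 7 via 6 – 4 – 7, so the network stays connected. Not a bridge.

No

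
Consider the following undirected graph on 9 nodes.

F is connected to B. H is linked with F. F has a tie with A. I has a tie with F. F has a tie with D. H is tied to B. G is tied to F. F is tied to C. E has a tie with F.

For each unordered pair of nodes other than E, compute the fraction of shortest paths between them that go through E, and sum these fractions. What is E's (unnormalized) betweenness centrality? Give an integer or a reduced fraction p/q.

No shortest path between any pair of other nodes passes through E.
Summing the contributions gives betweenness(E) = 0.

0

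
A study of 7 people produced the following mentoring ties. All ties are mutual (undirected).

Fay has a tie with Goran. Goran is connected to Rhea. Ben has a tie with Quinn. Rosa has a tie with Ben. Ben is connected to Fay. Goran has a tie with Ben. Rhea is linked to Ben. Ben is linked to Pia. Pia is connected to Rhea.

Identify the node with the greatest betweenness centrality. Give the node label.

Ben

Unnormalized betweenness of each node: Ben:11, Fay:0, Goran:1/2, Pia:0, Quinn:0, Rhea:1/2, Rosa:0.
Ben has the largest value, 11, making it the main broker — the node through which the most shortest paths run.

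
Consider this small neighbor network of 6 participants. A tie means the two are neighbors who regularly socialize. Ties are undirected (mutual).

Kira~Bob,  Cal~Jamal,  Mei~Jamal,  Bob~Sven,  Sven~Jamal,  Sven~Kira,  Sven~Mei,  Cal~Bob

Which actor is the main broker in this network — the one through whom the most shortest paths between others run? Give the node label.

Sven

Unnormalized betweenness of each node: Bob:3/2, Cal:1/2, Jamal:3/2, Kira:0, Mei:0, Sven:7/2.
Sven has the largest value, 7/2, making it the main broker — the node through which the most shortest paths run.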